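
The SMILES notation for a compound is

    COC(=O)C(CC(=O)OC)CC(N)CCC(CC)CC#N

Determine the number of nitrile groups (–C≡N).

1

The nitrile motif appears at heavy-atom position 20 in the SMILES.
Other groups present: 2 ester, 1 primary amine.
Nitrile count: 1.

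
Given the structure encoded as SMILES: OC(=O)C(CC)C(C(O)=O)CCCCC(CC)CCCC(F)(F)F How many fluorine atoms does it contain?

Scan the SMILES for F atoms (remember two-letter symbols like Cl and Br are single atoms).
Fluorine count: 3.

3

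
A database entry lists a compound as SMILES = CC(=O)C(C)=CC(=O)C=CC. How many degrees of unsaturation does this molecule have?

4

Molecular formula: C9H12O2.
DoU = (2C + 2 + N − H − X) / 2, where X is the halogen count and O/S are ignored.
    = (2·9 + 2 + 0 − 12 − 0) / 2 = 8 / 2 = 4.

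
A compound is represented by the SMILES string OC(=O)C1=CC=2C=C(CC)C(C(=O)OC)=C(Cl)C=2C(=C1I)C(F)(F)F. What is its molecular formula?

C16H11ClF3IO4

Walk through each heavy atom and fill implicit hydrogens from standard valence (C 4, N 3, O 2, S 2, halogen 1):
  atom 1: O, bond orders sum to 1 (valence 2) → 1 H
  atom 2: C, bond orders sum to 4 (valence 4) → 0 H
  atom 3: O, bond orders sum to 2 (valence 2) → 0 H
  atom 4: C, bond orders sum to 4 (valence 4) → 0 H
  atom 5: C, bond orders sum to 3 (valence 4) → 1 H
  atom 6: C, bond orders sum to 4 (valence 4) → 0 H
  atom 7: C, bond orders sum to 3 (valence 4) → 1 H
  atom 8: C, bond orders sum to 4 (valence 4) → 0 H
  atom 9: C, bond orders sum to 2 (valence 4) → 2 H
  atom 10: C, bond orders sum to 1 (valence 4) → 3 H
  atom 11: C, bond orders sum to 4 (valence 4) → 0 H
  atom 12: C, bond orders sum to 4 (valence 4) → 0 H
  atom 13: O, bond orders sum to 2 (valence 2) → 0 H
  atom 14: O, bond orders sum to 2 (valence 2) → 0 H
  atom 15: C, bond orders sum to 1 (valence 4) → 3 H
  atom 16: C, bond orders sum to 4 (valence 4) → 0 H
  atom 17: Cl (halogen, monovalent) → 0 H
  atom 18: C, bond orders sum to 4 (valence 4) → 0 H
  atom 19: C, bond orders sum to 4 (valence 4) → 0 H
  atom 20: C, bond orders sum to 4 (valence 4) → 0 H
  atom 21: I (halogen, monovalent) → 0 H
  atom 22: C, bond orders sum to 4 (valence 4) → 0 H
  atom 23: F (halogen, monovalent) → 0 H
  atom 24: F (halogen, monovalent) → 0 H
  atom 25: F (halogen, monovalent) → 0 H
Totals → C:16, H:11, Cl:1, F:3, I:1, O:4.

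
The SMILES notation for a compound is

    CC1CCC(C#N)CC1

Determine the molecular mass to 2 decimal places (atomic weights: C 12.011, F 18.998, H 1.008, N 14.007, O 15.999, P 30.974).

123.20 g/mol

First, the molecular formula is C8H13N (counting implicit H from valence).
  C: 8 × 12.011 = 96.088
  H: 13 × 1.008 = 13.104
  N: 1 × 14.007 = 14.007
Sum: 8×12.011 + 13×1.008 + 1×14.007 = 123.199 → 123.20 g/mol.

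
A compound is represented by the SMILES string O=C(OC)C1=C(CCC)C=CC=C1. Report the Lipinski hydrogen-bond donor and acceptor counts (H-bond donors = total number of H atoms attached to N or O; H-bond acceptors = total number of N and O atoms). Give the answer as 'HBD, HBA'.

Donors: find every N or O and count the H atoms it carries.
  atom 1 (O): bond orders sum to 2 → 0 H
  atom 3 (O): bond orders sum to 2 → 0 H
Lipinski HBD = 0.
Acceptors: N atoms = 0, O atoms = 2 → HBA = 2.

0, 2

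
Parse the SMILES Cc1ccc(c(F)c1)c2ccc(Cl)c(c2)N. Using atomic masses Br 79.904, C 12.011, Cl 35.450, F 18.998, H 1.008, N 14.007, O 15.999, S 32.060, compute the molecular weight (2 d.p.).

235.69 g/mol

First, the molecular formula is C13H11ClFN (counting implicit H from valence).
  C: 13 × 12.011 = 156.143
  Cl: 1 × 35.450 = 35.450
  F: 1 × 18.998 = 18.998
  H: 11 × 1.008 = 11.088
  N: 1 × 14.007 = 14.007
Sum: 13×12.011 + 1×35.450 + 1×18.998 + 11×1.008 + 1×14.007 = 235.686 → 235.69 g/mol.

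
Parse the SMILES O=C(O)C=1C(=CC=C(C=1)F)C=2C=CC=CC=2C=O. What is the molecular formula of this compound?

C14H9FO3

Walk through each heavy atom and fill implicit hydrogens from standard valence (C 4, N 3, O 2, S 2, halogen 1):
  atom 1: O, bond orders sum to 2 (valence 2) → 0 H
  atom 2: C, bond orders sum to 4 (valence 4) → 0 H
  atom 3: O, bond orders sum to 1 (valence 2) → 1 H
  atom 4: C, bond orders sum to 4 (valence 4) → 0 H
  atom 5: C, bond orders sum to 4 (valence 4) → 0 H
  atom 6: C, bond orders sum to 3 (valence 4) → 1 H
  atom 7: C, bond orders sum to 3 (valence 4) → 1 H
  atom 8: C, bond orders sum to 4 (valence 4) → 0 H
  atom 9: C, bond orders sum to 3 (valence 4) → 1 H
  atom 10: F (halogen, monovalent) → 0 H
  atom 11: C, bond orders sum to 4 (valence 4) → 0 H
  atom 12: C, bond orders sum to 3 (valence 4) → 1 H
  atom 13: C, bond orders sum to 3 (valence 4) → 1 H
  atom 14: C, bond orders sum to 3 (valence 4) → 1 H
  atom 15: C, bond orders sum to 3 (valence 4) → 1 H
  atom 16: C, bond orders sum to 4 (valence 4) → 0 H
  atom 17: C, bond orders sum to 3 (valence 4) → 1 H
  atom 18: O, bond orders sum to 2 (valence 2) → 0 H
Totals → C:14, H:9, F:1, O:3.
In Hill order: C14H9FO3.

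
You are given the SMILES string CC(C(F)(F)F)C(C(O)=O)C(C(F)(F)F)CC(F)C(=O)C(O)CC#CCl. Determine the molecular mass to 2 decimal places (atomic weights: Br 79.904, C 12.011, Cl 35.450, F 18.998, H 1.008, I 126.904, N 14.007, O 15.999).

First, the molecular formula is C14H14ClF7O4 (counting implicit H from valence).
  C: 14 × 12.011 = 168.154
  Cl: 1 × 35.450 = 35.450
  F: 7 × 18.998 = 132.986
  H: 14 × 1.008 = 14.112
  O: 4 × 15.999 = 63.996
Sum: 14×12.011 + 1×35.450 + 7×18.998 + 14×1.008 + 4×15.999 = 414.698 → 414.70 g/mol.

414.70 g/mol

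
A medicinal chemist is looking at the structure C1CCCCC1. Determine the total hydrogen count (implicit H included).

Walk through each heavy atom and fill implicit hydrogens from standard valence (C 4, N 3, O 2, S 2, halogen 1):
  atom 1: C, bond orders sum to 2 (valence 4) → 2 H
  atom 2: C, bond orders sum to 2 (valence 4) → 2 H
  atom 3: C, bond orders sum to 2 (valence 4) → 2 H
  atom 4: C, bond orders sum to 2 (valence 4) → 2 H
  atom 5: C, bond orders sum to 2 (valence 4) → 2 H
  atom 6: C, bond orders sum to 2 (valence 4) → 2 H
Total hydrogens: 12.

12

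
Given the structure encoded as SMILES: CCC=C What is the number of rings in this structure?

In SMILES, each pair of matching ring-closure digits denotes one ring-closing bond; the number of such bonds equals the number of independent rings.
Ring-closure bonds here: 0.

0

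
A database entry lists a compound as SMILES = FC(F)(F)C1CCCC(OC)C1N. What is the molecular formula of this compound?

Walk through each heavy atom and fill implicit hydrogens from standard valence (C 4, N 3, O 2, S 2, halogen 1):
  atom 1: F (halogen, monovalent) → 0 H
  atom 2: C, bond orders sum to 4 (valence 4) → 0 H
  atom 3: F (halogen, monovalent) → 0 H
  atom 4: F (halogen, monovalent) → 0 H
  atom 5: C, bond orders sum to 3 (valence 4) → 1 H
  atom 6: C, bond orders sum to 2 (valence 4) → 2 H
  atom 7: C, bond orders sum to 2 (valence 4) → 2 H
  atom 8: C, bond orders sum to 2 (valence 4) → 2 H
  atom 9: C, bond orders sum to 3 (valence 4) → 1 H
  atom 10: O, bond orders sum to 2 (valence 2) → 0 H
  atom 11: C, bond orders sum to 1 (valence 4) → 3 H
  atom 12: C, bond orders sum to 3 (valence 4) → 1 H
  atom 13: N, bond orders sum to 1 (valence 3) → 2 H
Totals → C:8, H:14, F:3, N:1, O:1.
In Hill order: C8H14F3NO.

C8H14F3NO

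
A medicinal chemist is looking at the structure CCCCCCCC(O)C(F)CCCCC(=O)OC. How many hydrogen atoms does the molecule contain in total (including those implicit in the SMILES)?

Walk through each heavy atom and fill implicit hydrogens from standard valence (C 4, N 3, O 2, S 2, halogen 1):
  atom 1: C, bond orders sum to 1 (valence 4) → 3 H
  atom 2: C, bond orders sum to 2 (valence 4) → 2 H
  atom 3: C, bond orders sum to 2 (valence 4) → 2 H
  atom 4: C, bond orders sum to 2 (valence 4) → 2 H
  atom 5: C, bond orders sum to 2 (valence 4) → 2 H
  atom 6: C, bond orders sum to 2 (valence 4) → 2 H
  atom 7: C, bond orders sum to 2 (valence 4) → 2 H
  atom 8: C, bond orders sum to 3 (valence 4) → 1 H
  atom 9: O, bond orders sum to 1 (valence 2) → 1 H
  atom 10: C, bond orders sum to 3 (valence 4) → 1 H
  atom 11: F (halogen, monovalent) → 0 H
  atom 12: C, bond orders sum to 2 (valence 4) → 2 H
  atom 13: C, bond orders sum to 2 (valence 4) → 2 H
  atom 14: C, bond orders sum to 2 (valence 4) → 2 H
  atom 15: C, bond orders sum to 2 (valence 4) → 2 H
  atom 16: C, bond orders sum to 4 (valence 4) → 0 H
  atom 17: O, bond orders sum to 2 (valence 2) → 0 H
  atom 18: O, bond orders sum to 2 (valence 2) → 0 H
  atom 19: C, bond orders sum to 1 (valence 4) → 3 H
Total hydrogens: 29.

29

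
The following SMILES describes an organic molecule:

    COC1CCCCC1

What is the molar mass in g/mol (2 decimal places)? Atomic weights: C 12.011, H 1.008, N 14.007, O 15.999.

114.19 g/mol

First, the molecular formula is C7H14O (counting implicit H from valence).
  C: 7 × 12.011 = 84.077
  H: 14 × 1.008 = 14.112
  O: 1 × 15.999 = 15.999
Sum: 7×12.011 + 14×1.008 + 1×15.999 = 114.188 → 114.19 g/mol.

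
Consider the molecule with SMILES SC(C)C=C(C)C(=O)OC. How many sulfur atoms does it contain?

1

Scan the SMILES for S atoms (remember two-letter symbols like Cl and Br are single atoms).
Sulfur count: 1.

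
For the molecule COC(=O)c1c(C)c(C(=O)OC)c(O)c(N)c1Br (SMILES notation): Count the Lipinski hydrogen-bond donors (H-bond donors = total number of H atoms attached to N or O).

Donors: find every N or O and count the H atoms it carries.
  atom 2 (O): bond orders sum to 2 → 0 H
  atom 4 (O): bond orders sum to 2 → 0 H
  atom 10 (O): bond orders sum to 2 → 0 H
  atom 11 (O): bond orders sum to 2 → 0 H
  atom 14 (O): bond orders sum to 1 → 1 H
  atom 16 (N): bond orders sum to 1 → 2 H
Lipinski HBD = 3.

3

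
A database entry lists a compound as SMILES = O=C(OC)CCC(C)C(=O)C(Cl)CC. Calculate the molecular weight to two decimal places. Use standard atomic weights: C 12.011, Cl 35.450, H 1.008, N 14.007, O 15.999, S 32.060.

220.69 g/mol

First, the molecular formula is C10H17ClO3 (counting implicit H from valence).
  C: 10 × 12.011 = 120.110
  Cl: 1 × 35.450 = 35.450
  H: 17 × 1.008 = 17.136
  O: 3 × 15.999 = 47.997
Sum: 10×12.011 + 1×35.450 + 17×1.008 + 3×15.999 = 220.693 → 220.69 g/mol.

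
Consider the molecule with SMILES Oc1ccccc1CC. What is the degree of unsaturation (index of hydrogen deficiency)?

4

Molecular formula: C8H10O.
DoU = (2C + 2 + N − H − X) / 2, where X is the halogen count and O/S are ignored.
    = (2·8 + 2 + 0 − 10 − 0) / 2 = 8 / 2 = 4.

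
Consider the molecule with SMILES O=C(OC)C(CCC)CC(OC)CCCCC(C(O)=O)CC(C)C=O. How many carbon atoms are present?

19

Count every carbon token in the SMILES (each C, including those in ring-closure positions and inside branches).
Carbon count: 19.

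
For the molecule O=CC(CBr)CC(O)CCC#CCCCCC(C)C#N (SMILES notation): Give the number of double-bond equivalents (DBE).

Molecular formula: C16H24BrNO2.
DoU = (2C + 2 + N − H − X) / 2, where X is the halogen count and O/S are ignored.
    = (2·16 + 2 + 1 − 24 − 1) / 2 = 10 / 2 = 5.

5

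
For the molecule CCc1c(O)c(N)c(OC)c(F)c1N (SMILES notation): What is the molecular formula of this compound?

C9H13FN2O2

Walk through each heavy atom and fill implicit hydrogens from standard valence (C 4, N 3, O 2, S 2, halogen 1); for lowercase aromatic atoms, an aromatic c carries 1 H when it has two neighbours and 0 H with three, and aromatic n carries 0 H:
  atom 1: C, bond orders sum to 1 (valence 4) → 3 H
  atom 2: C, bond orders sum to 2 (valence 4) → 2 H
  atom 3: aromatic c, 3 neighbours → 0 H
  atom 4: aromatic c, 3 neighbours → 0 H
  atom 5: O, bond orders sum to 1 (valence 2) → 1 H
  atom 6: aromatic c, 3 neighbours → 0 H
  atom 7: N, bond orders sum to 1 (valence 3) → 2 H
  atom 8: aromatic c, 3 neighbours → 0 H
  atom 9: O, bond orders sum to 2 (valence 2) → 0 H
  atom 10: C, bond orders sum to 1 (valence 4) → 3 H
  atom 11: aromatic c, 3 neighbours → 0 H
  atom 12: F (halogen, monovalent) → 0 H
  atom 13: aromatic c, 3 neighbours → 0 H
  atom 14: N, bond orders sum to 1 (valence 3) → 2 H
Totals → C:9, H:13, F:1, N:2, O:2.
In Hill order: C9H13FN2O2.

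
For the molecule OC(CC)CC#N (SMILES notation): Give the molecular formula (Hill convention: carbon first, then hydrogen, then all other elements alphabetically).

C5H9NO

Walk through each heavy atom and fill implicit hydrogens from standard valence (C 4, N 3, O 2, S 2, halogen 1):
  atom 1: O, bond orders sum to 1 (valence 2) → 1 H
  atom 2: C, bond orders sum to 3 (valence 4) → 1 H
  atom 3: C, bond orders sum to 2 (valence 4) → 2 H
  atom 4: C, bond orders sum to 1 (valence 4) → 3 H
  atom 5: C, bond orders sum to 2 (valence 4) → 2 H
  atom 6: C, bond orders sum to 4 (valence 4) → 0 H
  atom 7: N, bond orders sum to 3 (valence 3) → 0 H
Totals → C:5, H:9, N:1, O:1.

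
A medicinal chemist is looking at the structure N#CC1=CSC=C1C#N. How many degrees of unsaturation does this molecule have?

Molecular formula: C6H2N2S.
DoU = (2C + 2 + N − H − X) / 2, where X is the halogen count and O/S are ignored.
    = (2·6 + 2 + 2 − 2 − 0) / 2 = 14 / 2 = 7.

7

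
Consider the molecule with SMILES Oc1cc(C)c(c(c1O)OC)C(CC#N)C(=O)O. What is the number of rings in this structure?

1

In SMILES, each pair of matching ring-closure digits denotes one ring-closing bond; the number of such bonds equals the number of independent rings.
Ring-closure bonds here: 1.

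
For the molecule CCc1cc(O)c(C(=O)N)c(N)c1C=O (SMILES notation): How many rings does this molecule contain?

In SMILES, each pair of matching ring-closure digits denotes one ring-closing bond; the number of such bonds equals the number of independent rings.
Ring-closure bonds here: 1.

1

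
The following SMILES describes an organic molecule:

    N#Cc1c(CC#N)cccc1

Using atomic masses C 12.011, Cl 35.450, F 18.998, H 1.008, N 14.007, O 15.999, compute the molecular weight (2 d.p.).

First, the molecular formula is C9H6N2 (counting implicit H from valence).
  C: 9 × 12.011 = 108.099
  H: 6 × 1.008 = 6.048
  N: 2 × 14.007 = 28.014
Sum: 9×12.011 + 6×1.008 + 2×14.007 = 142.161 → 142.16 g/mol.

142.16 g/mol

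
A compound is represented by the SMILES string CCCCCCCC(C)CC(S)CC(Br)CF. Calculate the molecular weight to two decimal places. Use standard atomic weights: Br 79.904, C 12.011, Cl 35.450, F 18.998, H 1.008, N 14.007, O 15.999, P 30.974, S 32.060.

327.34 g/mol

First, the molecular formula is C14H28BrFS (counting implicit H from valence).
  Br: 1 × 79.904 = 79.904
  C: 14 × 12.011 = 168.154
  F: 1 × 18.998 = 18.998
  H: 28 × 1.008 = 28.224
  S: 1 × 32.060 = 32.060
Sum: 1×79.904 + 14×12.011 + 1×18.998 + 28×1.008 + 1×32.060 = 327.340 → 327.34 g/mol.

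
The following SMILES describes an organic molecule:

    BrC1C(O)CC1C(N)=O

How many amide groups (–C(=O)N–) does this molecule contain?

The amide motif appears at heavy-atom position 7 in the SMILES.
Other groups present: 1 hydroxyl.
Amide count: 1.

1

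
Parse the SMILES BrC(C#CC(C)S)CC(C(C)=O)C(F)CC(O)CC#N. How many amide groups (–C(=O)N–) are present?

0

Scan the SMILES for the amide motif — none present.
Groups that are present: 1 alkyne, 1 hydroxyl, 1 ketone, 1 nitrile, 1 thiol.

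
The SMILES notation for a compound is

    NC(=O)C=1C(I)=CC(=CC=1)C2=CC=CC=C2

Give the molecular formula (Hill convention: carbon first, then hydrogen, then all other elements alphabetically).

Walk through each heavy atom and fill implicit hydrogens from standard valence (C 4, N 3, O 2, S 2, halogen 1):
  atom 1: N, bond orders sum to 1 (valence 3) → 2 H
  atom 2: C, bond orders sum to 4 (valence 4) → 0 H
  atom 3: O, bond orders sum to 2 (valence 2) → 0 H
  atom 4: C, bond orders sum to 4 (valence 4) → 0 H
  atom 5: C, bond orders sum to 4 (valence 4) → 0 H
  atom 6: I (halogen, monovalent) → 0 H
  atom 7: C, bond orders sum to 3 (valence 4) → 1 H
  atom 8: C, bond orders sum to 4 (valence 4) → 0 H
  atom 9: C, bond orders sum to 3 (valence 4) → 1 H
  atom 10: C, bond orders sum to 3 (valence 4) → 1 H
  atom 11: C, bond orders sum to 4 (valence 4) → 0 H
  atom 12: C, bond orders sum to 3 (valence 4) → 1 H
  atom 13: C, bond orders sum to 3 (valence 4) → 1 H
  atom 14: C, bond orders sum to 3 (valence 4) → 1 H
  atom 15: C, bond orders sum to 3 (valence 4) → 1 H
  atom 16: C, bond orders sum to 3 (valence 4) → 1 H
Totals → C:13, H:10, I:1, N:1, O:1.
In Hill order: C13H10INO.

C13H10INO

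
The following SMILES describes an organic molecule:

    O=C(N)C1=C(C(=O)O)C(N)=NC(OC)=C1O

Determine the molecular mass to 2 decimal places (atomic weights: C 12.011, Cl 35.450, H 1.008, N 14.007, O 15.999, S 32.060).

First, the molecular formula is C8H9N3O5 (counting implicit H from valence).
  C: 8 × 12.011 = 96.088
  H: 9 × 1.008 = 9.072
  N: 3 × 14.007 = 42.021
  O: 5 × 15.999 = 79.995
Sum: 8×12.011 + 9×1.008 + 3×14.007 + 5×15.999 = 227.176 → 227.18 g/mol.

227.18 g/mol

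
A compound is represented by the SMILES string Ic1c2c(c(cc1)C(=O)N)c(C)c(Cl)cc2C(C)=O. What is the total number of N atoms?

Scan the SMILES for N atoms (remember two-letter symbols like Cl and Br are single atoms).
Nitrogen count: 1.

1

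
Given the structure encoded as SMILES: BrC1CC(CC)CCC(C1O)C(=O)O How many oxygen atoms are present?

Scan the SMILES for O atoms (remember two-letter symbols like Cl and Br are single atoms).
Oxygen count: 3.

3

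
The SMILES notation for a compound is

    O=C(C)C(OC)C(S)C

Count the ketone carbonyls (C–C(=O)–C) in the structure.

1

The ketone motif appears at heavy-atom position 2 in the SMILES.
Other groups present: 1 ether, 1 thiol.
Ketone count: 1.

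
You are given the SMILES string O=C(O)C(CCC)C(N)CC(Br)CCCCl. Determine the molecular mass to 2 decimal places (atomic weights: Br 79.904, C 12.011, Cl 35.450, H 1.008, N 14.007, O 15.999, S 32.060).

314.65 g/mol

First, the molecular formula is C11H21BrClNO2 (counting implicit H from valence).
  Br: 1 × 79.904 = 79.904
  C: 11 × 12.011 = 132.121
  Cl: 1 × 35.450 = 35.450
  H: 21 × 1.008 = 21.168
  N: 1 × 14.007 = 14.007
  O: 2 × 15.999 = 31.998
Sum: 1×79.904 + 11×12.011 + 1×35.450 + 21×1.008 + 1×14.007 + 2×15.999 = 314.648 → 314.65 g/mol.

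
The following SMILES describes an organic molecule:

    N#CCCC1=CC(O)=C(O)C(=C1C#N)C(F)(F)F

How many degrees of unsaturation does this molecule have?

8

Molecular formula: C11H7F3N2O2.
DoU = (2C + 2 + N − H − X) / 2, where X is the halogen count and O/S are ignored.
    = (2·11 + 2 + 2 − 7 − 3) / 2 = 16 / 2 = 8.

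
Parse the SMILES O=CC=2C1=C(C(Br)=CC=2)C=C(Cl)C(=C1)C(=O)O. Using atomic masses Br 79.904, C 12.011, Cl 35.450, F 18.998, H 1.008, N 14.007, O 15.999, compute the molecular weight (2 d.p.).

313.53 g/mol

First, the molecular formula is C12H6BrClO3 (counting implicit H from valence).
  Br: 1 × 79.904 = 79.904
  C: 12 × 12.011 = 144.132
  Cl: 1 × 35.450 = 35.450
  H: 6 × 1.008 = 6.048
  O: 3 × 15.999 = 47.997
Sum: 1×79.904 + 12×12.011 + 1×35.450 + 6×1.008 + 3×15.999 = 313.531 → 313.53 g/mol.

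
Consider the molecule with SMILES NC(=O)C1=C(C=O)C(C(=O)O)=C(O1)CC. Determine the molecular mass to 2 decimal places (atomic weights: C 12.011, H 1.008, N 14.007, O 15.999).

211.17 g/mol

First, the molecular formula is C9H9NO5 (counting implicit H from valence).
  C: 9 × 12.011 = 108.099
  H: 9 × 1.008 = 9.072
  N: 1 × 14.007 = 14.007
  O: 5 × 15.999 = 79.995
Sum: 9×12.011 + 9×1.008 + 1×14.007 + 5×15.999 = 211.173 → 211.17 g/mol.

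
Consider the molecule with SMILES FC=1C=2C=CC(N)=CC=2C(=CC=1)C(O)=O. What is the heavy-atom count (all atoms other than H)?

Every atom symbol written in the SMILES (organic subset) is one heavy atom; implicit H are not written.
Heavy atoms by element → C:11, F:1, N:1, O:2.
Total: 15.

15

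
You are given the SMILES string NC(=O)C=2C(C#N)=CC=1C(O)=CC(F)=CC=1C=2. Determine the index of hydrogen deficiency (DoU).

10

Degree of unsaturation = (number of rings) + (number of π bonds).
Ring closures in the SMILES: 2.
π bonds: 6 double bonds (each 1 DoU), 1 triple bond (each 2 DoU) → 8 DoU from unsaturation.
Total DoU = 2 + 8 = 10.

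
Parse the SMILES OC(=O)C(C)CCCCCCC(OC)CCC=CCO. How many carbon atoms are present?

16

Count every carbon token in the SMILES (each C, including those in ring-closure positions and inside branches).
Carbon count: 16.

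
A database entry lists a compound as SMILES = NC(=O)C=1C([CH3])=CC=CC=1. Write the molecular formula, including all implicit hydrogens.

C8H9NO

Walk through each heavy atom and fill implicit hydrogens from standard valence (C 4, N 3, O 2, S 2, halogen 1):
  atom 1: N, bond orders sum to 1 (valence 3) → 2 H
  atom 2: C, bond orders sum to 4 (valence 4) → 0 H
  atom 3: O, bond orders sum to 2 (valence 2) → 0 H
  atom 4: C, bond orders sum to 4 (valence 4) → 0 H
  atom 5: C, bond orders sum to 4 (valence 4) → 0 H
  atom 6: C with explicit H count 3
  atom 7: C, bond orders sum to 3 (valence 4) → 1 H
  atom 8: C, bond orders sum to 3 (valence 4) → 1 H
  atom 9: C, bond orders sum to 3 (valence 4) → 1 H
  atom 10: C, bond orders sum to 3 (valence 4) → 1 H
Totals → C:8, H:9, N:1, O:1.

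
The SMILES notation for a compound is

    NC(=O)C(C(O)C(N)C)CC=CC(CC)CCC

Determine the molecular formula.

C14H28N2O2

Walk through each heavy atom and fill implicit hydrogens from standard valence (C 4, N 3, O 2, S 2, halogen 1):
  atom 1: N, bond orders sum to 1 (valence 3) → 2 H
  atom 2: C, bond orders sum to 4 (valence 4) → 0 H
  atom 3: O, bond orders sum to 2 (valence 2) → 0 H
  atom 4: C, bond orders sum to 3 (valence 4) → 1 H
  atom 5: C, bond orders sum to 3 (valence 4) → 1 H
  atom 6: O, bond orders sum to 1 (valence 2) → 1 H
  atom 7: C, bond orders sum to 3 (valence 4) → 1 H
  atom 8: N, bond orders sum to 1 (valence 3) → 2 H
  atom 9: C, bond orders sum to 1 (valence 4) → 3 H
  atom 10: C, bond orders sum to 2 (valence 4) → 2 H
  atom 11: C, bond orders sum to 3 (valence 4) → 1 H
  atom 12: C, bond orders sum to 3 (valence 4) → 1 H
  atom 13: C, bond orders sum to 3 (valence 4) → 1 H
  atom 14: C, bond orders sum to 2 (valence 4) → 2 H
  atom 15: C, bond orders sum to 1 (valence 4) → 3 H
  atom 16: C, bond orders sum to 2 (valence 4) → 2 H
  atom 17: C, bond orders sum to 2 (valence 4) → 2 H
  atom 18: C, bond orders sum to 1 (valence 4) → 3 H
Totals → C:14, H:28, N:2, O:2.
In Hill order: C14H28N2O2.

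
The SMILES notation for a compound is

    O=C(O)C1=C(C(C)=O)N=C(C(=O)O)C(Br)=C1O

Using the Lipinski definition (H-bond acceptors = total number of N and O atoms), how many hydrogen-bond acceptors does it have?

N atoms: 1; O atoms: 6.
Lipinski HBA = 1 + 6 = 7.

7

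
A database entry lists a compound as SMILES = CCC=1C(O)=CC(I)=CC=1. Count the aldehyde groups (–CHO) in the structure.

0

Scan the SMILES for the aldehyde motif — none present.
Groups that are present: 1 hydroxyl.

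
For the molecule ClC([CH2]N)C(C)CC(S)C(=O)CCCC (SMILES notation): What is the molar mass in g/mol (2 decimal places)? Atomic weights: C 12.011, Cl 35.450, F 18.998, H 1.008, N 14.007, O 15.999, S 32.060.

First, the molecular formula is C11H22ClNOS (counting implicit H from valence).
  C: 11 × 12.011 = 132.121
  Cl: 1 × 35.450 = 35.450
  H: 22 × 1.008 = 22.176
  N: 1 × 14.007 = 14.007
  O: 1 × 15.999 = 15.999
  S: 1 × 32.060 = 32.060
Sum: 11×12.011 + 1×35.450 + 22×1.008 + 1×14.007 + 1×15.999 + 1×32.060 = 251.813 → 251.81 g/mol.

251.81 g/mol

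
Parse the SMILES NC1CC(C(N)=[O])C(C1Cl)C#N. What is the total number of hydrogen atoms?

Walk through each heavy atom and fill implicit hydrogens from standard valence (C 4, N 3, O 2, S 2, halogen 1):
  atom 1: N, bond orders sum to 1 (valence 3) → 2 H
  atom 2: C, bond orders sum to 3 (valence 4) → 1 H
  atom 3: C, bond orders sum to 2 (valence 4) → 2 H
  atom 4: C, bond orders sum to 3 (valence 4) → 1 H
  atom 5: C, bond orders sum to 4 (valence 4) → 0 H
  atom 6: N, bond orders sum to 1 (valence 3) → 2 H
  atom 7: O with explicit H count 0
  atom 8: C, bond orders sum to 3 (valence 4) → 1 H
  atom 9: C, bond orders sum to 3 (valence 4) → 1 H
  atom 10: Cl (halogen, monovalent) → 0 H
  atom 11: C, bond orders sum to 4 (valence 4) → 0 H
  atom 12: N, bond orders sum to 3 (valence 3) → 0 H
Total hydrogens: 10.

10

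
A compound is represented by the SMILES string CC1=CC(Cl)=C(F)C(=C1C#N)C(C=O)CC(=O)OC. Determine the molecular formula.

C13H11ClFNO3

Walk through each heavy atom and fill implicit hydrogens from standard valence (C 4, N 3, O 2, S 2, halogen 1):
  atom 1: C, bond orders sum to 1 (valence 4) → 3 H
  atom 2: C, bond orders sum to 4 (valence 4) → 0 H
  atom 3: C, bond orders sum to 3 (valence 4) → 1 H
  atom 4: C, bond orders sum to 4 (valence 4) → 0 H
  atom 5: Cl (halogen, monovalent) → 0 H
  atom 6: C, bond orders sum to 4 (valence 4) → 0 H
  atom 7: F (halogen, monovalent) → 0 H
  atom 8: C, bond orders sum to 4 (valence 4) → 0 H
  atom 9: C, bond orders sum to 4 (valence 4) → 0 H
  atom 10: C, bond orders sum to 4 (valence 4) → 0 H
  atom 11: N, bond orders sum to 3 (valence 3) → 0 H
  atom 12: C, bond orders sum to 3 (valence 4) → 1 H
  atom 13: C, bond orders sum to 3 (valence 4) → 1 H
  atom 14: O, bond orders sum to 2 (valence 2) → 0 H
  atom 15: C, bond orders sum to 2 (valence 4) → 2 H
  atom 16: C, bond orders sum to 4 (valence 4) → 0 H
  atom 17: O, bond orders sum to 2 (valence 2) → 0 H
  atom 18: O, bond orders sum to 2 (valence 2) → 0 H
  atom 19: C, bond orders sum to 1 (valence 4) → 3 H
Totals → C:13, H:11, Cl:1, F:1, N:1, O:3.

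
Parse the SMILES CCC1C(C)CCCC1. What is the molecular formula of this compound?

C9H18

Walk through each heavy atom and fill implicit hydrogens from standard valence (C 4, N 3, O 2, S 2, halogen 1):
  atom 1: C, bond orders sum to 1 (valence 4) → 3 H
  atom 2: C, bond orders sum to 2 (valence 4) → 2 H
  atom 3: C, bond orders sum to 3 (valence 4) → 1 H
  atom 4: C, bond orders sum to 3 (valence 4) → 1 H
  atom 5: C, bond orders sum to 1 (valence 4) → 3 H
  atom 6: C, bond orders sum to 2 (valence 4) → 2 H
  atom 7: C, bond orders sum to 2 (valence 4) → 2 H
  atom 8: C, bond orders sum to 2 (valence 4) → 2 H
  atom 9: C, bond orders sum to 2 (valence 4) → 2 H
Totals → C:9, H:18.
In Hill order: C9H18.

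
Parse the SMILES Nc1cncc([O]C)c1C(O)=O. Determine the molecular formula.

C7H8N2O3

Walk through each heavy atom and fill implicit hydrogens from standard valence (C 4, N 3, O 2, S 2, halogen 1); for lowercase aromatic atoms, an aromatic c carries 1 H when it has two neighbours and 0 H with three, and aromatic n carries 0 H:
  atom 1: N, bond orders sum to 1 (valence 3) → 2 H
  atom 2: aromatic c, 3 neighbours → 0 H
  atom 3: aromatic c, 2 neighbours → 1 H
  atom 4: aromatic n, 2 neighbours → 0 H
  atom 5: aromatic c, 2 neighbours → 1 H
  atom 6: aromatic c, 3 neighbours → 0 H
  atom 7: O with explicit H count 0
  atom 8: C, bond orders sum to 1 (valence 4) → 3 H
  atom 9: aromatic c, 3 neighbours → 0 H
  atom 10: C, bond orders sum to 4 (valence 4) → 0 H
  atom 11: O, bond orders sum to 1 (valence 2) → 1 H
  atom 12: O, bond orders sum to 2 (valence 2) → 0 H
Totals → C:7, H:8, N:2, O:3.
In Hill order: C7H8N2O3.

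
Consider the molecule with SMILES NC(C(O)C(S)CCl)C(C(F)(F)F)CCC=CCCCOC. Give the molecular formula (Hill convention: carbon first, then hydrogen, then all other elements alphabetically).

C14H25ClF3NO2S

Walk through each heavy atom and fill implicit hydrogens from standard valence (C 4, N 3, O 2, S 2, halogen 1):
  atom 1: N, bond orders sum to 1 (valence 3) → 2 H
  atom 2: C, bond orders sum to 3 (valence 4) → 1 H
  atom 3: C, bond orders sum to 3 (valence 4) → 1 H
  atom 4: O, bond orders sum to 1 (valence 2) → 1 H
  atom 5: C, bond orders sum to 3 (valence 4) → 1 H
  atom 6: S, bond orders sum to 1 (valence 2) → 1 H
  atom 7: C, bond orders sum to 2 (valence 4) → 2 H
  atom 8: Cl (halogen, monovalent) → 0 H
  atom 9: C, bond orders sum to 3 (valence 4) → 1 H
  atom 10: C, bond orders sum to 4 (valence 4) → 0 H
  atom 11: F (halogen, monovalent) → 0 H
  atom 12: F (halogen, monovalent) → 0 H
  atom 13: F (halogen, monovalent) → 0 H
  atom 14: C, bond orders sum to 2 (valence 4) → 2 H
  atom 15: C, bond orders sum to 2 (valence 4) → 2 H
  atom 16: C, bond orders sum to 3 (valence 4) → 1 H
  atom 17: C, bond orders sum to 3 (valence 4) → 1 H
  atom 18: C, bond orders sum to 2 (valence 4) → 2 H
  atom 19: C, bond orders sum to 2 (valence 4) → 2 H
  atom 20: C, bond orders sum to 2 (valence 4) → 2 H
  atom 21: O, bond orders sum to 2 (valence 2) → 0 H
  atom 22: C, bond orders sum to 1 (valence 4) → 3 H
Totals → C:14, H:25, Cl:1, F:3, N:1, O:2, S:1.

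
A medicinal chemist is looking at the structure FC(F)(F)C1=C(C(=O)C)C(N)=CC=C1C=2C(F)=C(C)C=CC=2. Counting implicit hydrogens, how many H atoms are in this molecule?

13

Walk through each heavy atom and fill implicit hydrogens from standard valence (C 4, N 3, O 2, S 2, halogen 1):
  atom 1: F (halogen, monovalent) → 0 H
  atom 2: C, bond orders sum to 4 (valence 4) → 0 H
  atom 3: F (halogen, monovalent) → 0 H
  atom 4: F (halogen, monovalent) → 0 H
  atom 5: C, bond orders sum to 4 (valence 4) → 0 H
  atom 6: C, bond orders sum to 4 (valence 4) → 0 H
  atom 7: C, bond orders sum to 4 (valence 4) → 0 H
  atom 8: O, bond orders sum to 2 (valence 2) → 0 H
  atom 9: C, bond orders sum to 1 (valence 4) → 3 H
  atom 10: C, bond orders sum to 4 (valence 4) → 0 H
  atom 11: N, bond orders sum to 1 (valence 3) → 2 H
  atom 12: C, bond orders sum to 3 (valence 4) → 1 H
  atom 13: C, bond orders sum to 3 (valence 4) → 1 H
  atom 14: C, bond orders sum to 4 (valence 4) → 0 H
  atom 15: C, bond orders sum to 4 (valence 4) → 0 H
  atom 16: C, bond orders sum to 4 (valence 4) → 0 H
  atom 17: F (halogen, monovalent) → 0 H
  atom 18: C, bond orders sum to 4 (valence 4) → 0 H
  atom 19: C, bond orders sum to 1 (valence 4) → 3 H
  atom 20: C, bond orders sum to 3 (valence 4) → 1 H
  atom 21: C, bond orders sum to 3 (valence 4) → 1 H
  atom 22: C, bond orders sum to 3 (valence 4) → 1 H
Total hydrogens: 13.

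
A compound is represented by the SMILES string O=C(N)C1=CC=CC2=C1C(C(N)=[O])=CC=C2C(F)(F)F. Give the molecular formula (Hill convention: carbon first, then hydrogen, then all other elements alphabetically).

Walk through each heavy atom and fill implicit hydrogens from standard valence (C 4, N 3, O 2, S 2, halogen 1):
  atom 1: O, bond orders sum to 2 (valence 2) → 0 H
  atom 2: C, bond orders sum to 4 (valence 4) → 0 H
  atom 3: N, bond orders sum to 1 (valence 3) → 2 H
  atom 4: C, bond orders sum to 4 (valence 4) → 0 H
  atom 5: C, bond orders sum to 3 (valence 4) → 1 H
  atom 6: C, bond orders sum to 3 (valence 4) → 1 H
  atom 7: C, bond orders sum to 3 (valence 4) → 1 H
  atom 8: C, bond orders sum to 4 (valence 4) → 0 H
  atom 9: C, bond orders sum to 4 (valence 4) → 0 H
  atom 10: C, bond orders sum to 4 (valence 4) → 0 H
  atom 11: C, bond orders sum to 4 (valence 4) → 0 H
  atom 12: N, bond orders sum to 1 (valence 3) → 2 H
  atom 13: O with explicit H count 0
  atom 14: C, bond orders sum to 3 (valence 4) → 1 H
  atom 15: C, bond orders sum to 3 (valence 4) → 1 H
  atom 16: C, bond orders sum to 4 (valence 4) → 0 H
  atom 17: C, bond orders sum to 4 (valence 4) → 0 H
  atom 18: F (halogen, monovalent) → 0 H
  atom 19: F (halogen, monovalent) → 0 H
  atom 20: F (halogen, monovalent) → 0 H
Totals → C:13, H:9, F:3, N:2, O:2.
In Hill order: C13H9F3N2O2.

C13H9F3N2O2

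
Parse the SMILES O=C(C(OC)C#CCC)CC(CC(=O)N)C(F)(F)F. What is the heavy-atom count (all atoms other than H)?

19

Every atom symbol written in the SMILES (organic subset) is one heavy atom; implicit H are not written.
Heavy atoms by element → C:12, F:3, N:1, O:3.
Total: 19.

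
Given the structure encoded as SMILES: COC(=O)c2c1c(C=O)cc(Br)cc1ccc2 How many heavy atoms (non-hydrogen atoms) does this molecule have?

17

Every atom symbol written in the SMILES (organic subset) is one heavy atom; implicit H are not written.
Heavy atoms by element → Br:1, C:13, O:3.
Total: 17.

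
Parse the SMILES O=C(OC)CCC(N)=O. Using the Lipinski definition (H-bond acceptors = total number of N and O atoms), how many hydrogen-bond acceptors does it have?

N atoms: 1; O atoms: 3.
Lipinski HBA = 1 + 3 = 4.

4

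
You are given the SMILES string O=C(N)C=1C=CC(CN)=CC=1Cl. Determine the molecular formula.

Walk through each heavy atom and fill implicit hydrogens from standard valence (C 4, N 3, O 2, S 2, halogen 1):
  atom 1: O, bond orders sum to 2 (valence 2) → 0 H
  atom 2: C, bond orders sum to 4 (valence 4) → 0 H
  atom 3: N, bond orders sum to 1 (valence 3) → 2 H
  atom 4: C, bond orders sum to 4 (valence 4) → 0 H
  atom 5: C, bond orders sum to 3 (valence 4) → 1 H
  atom 6: C, bond orders sum to 3 (valence 4) → 1 H
  atom 7: C, bond orders sum to 4 (valence 4) → 0 H
  atom 8: C, bond orders sum to 2 (valence 4) → 2 H
  atom 9: N, bond orders sum to 1 (valence 3) → 2 H
  atom 10: C, bond orders sum to 3 (valence 4) → 1 H
  atom 11: C, bond orders sum to 4 (valence 4) → 0 H
  atom 12: Cl (halogen, monovalent) → 0 H
Totals → C:8, H:9, Cl:1, N:2, O:1.
In Hill order: C8H9ClN2O.

C8H9ClN2O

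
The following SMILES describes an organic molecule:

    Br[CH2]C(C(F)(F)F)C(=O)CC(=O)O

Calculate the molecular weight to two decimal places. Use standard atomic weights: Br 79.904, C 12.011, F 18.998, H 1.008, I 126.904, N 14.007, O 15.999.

263.01 g/mol

First, the molecular formula is C6H6BrF3O3 (counting implicit H from valence).
  Br: 1 × 79.904 = 79.904
  C: 6 × 12.011 = 72.066
  F: 3 × 18.998 = 56.994
  H: 6 × 1.008 = 6.048
  O: 3 × 15.999 = 47.997
Sum: 1×79.904 + 6×12.011 + 3×18.998 + 6×1.008 + 3×15.999 = 263.009 → 263.01 g/mol.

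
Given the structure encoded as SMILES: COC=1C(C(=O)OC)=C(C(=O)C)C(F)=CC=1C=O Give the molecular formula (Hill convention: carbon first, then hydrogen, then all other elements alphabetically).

Walk through each heavy atom and fill implicit hydrogens from standard valence (C 4, N 3, O 2, S 2, halogen 1):
  atom 1: C, bond orders sum to 1 (valence 4) → 3 H
  atom 2: O, bond orders sum to 2 (valence 2) → 0 H
  atom 3: C, bond orders sum to 4 (valence 4) → 0 H
  atom 4: C, bond orders sum to 4 (valence 4) → 0 H
  atom 5: C, bond orders sum to 4 (valence 4) → 0 H
  atom 6: O, bond orders sum to 2 (valence 2) → 0 H
  atom 7: O, bond orders sum to 2 (valence 2) → 0 H
  atom 8: C, bond orders sum to 1 (valence 4) → 3 H
  atom 9: C, bond orders sum to 4 (valence 4) → 0 H
  atom 10: C, bond orders sum to 4 (valence 4) → 0 H
  atom 11: O, bond orders sum to 2 (valence 2) → 0 H
  atom 12: C, bond orders sum to 1 (valence 4) → 3 H
  atom 13: C, bond orders sum to 4 (valence 4) → 0 H
  atom 14: F (halogen, monovalent) → 0 H
  atom 15: C, bond orders sum to 3 (valence 4) → 1 H
  atom 16: C, bond orders sum to 4 (valence 4) → 0 H
  atom 17: C, bond orders sum to 3 (valence 4) → 1 H
  atom 18: O, bond orders sum to 2 (valence 2) → 0 H
Totals → C:12, H:11, F:1, O:5.

C12H11FO5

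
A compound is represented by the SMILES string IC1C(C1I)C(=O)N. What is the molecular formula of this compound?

Walk through each heavy atom and fill implicit hydrogens from standard valence (C 4, N 3, O 2, S 2, halogen 1):
  atom 1: I (halogen, monovalent) → 0 H
  atom 2: C, bond orders sum to 3 (valence 4) → 1 H
  atom 3: C, bond orders sum to 3 (valence 4) → 1 H
  atom 4: C, bond orders sum to 3 (valence 4) → 1 H
  atom 5: I (halogen, monovalent) → 0 H
  atom 6: C, bond orders sum to 4 (valence 4) → 0 H
  atom 7: O, bond orders sum to 2 (valence 2) → 0 H
  atom 8: N, bond orders sum to 1 (valence 3) → 2 H
Totals → C:4, H:5, I:2, N:1, O:1.
In Hill order: C4H5I2NO.

C4H5I2NO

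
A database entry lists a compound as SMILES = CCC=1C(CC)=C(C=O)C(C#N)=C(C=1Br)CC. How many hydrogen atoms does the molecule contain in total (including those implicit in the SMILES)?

Walk through each heavy atom and fill implicit hydrogens from standard valence (C 4, N 3, O 2, S 2, halogen 1):
  atom 1: C, bond orders sum to 1 (valence 4) → 3 H
  atom 2: C, bond orders sum to 2 (valence 4) → 2 H
  atom 3: C, bond orders sum to 4 (valence 4) → 0 H
  atom 4: C, bond orders sum to 4 (valence 4) → 0 H
  atom 5: C, bond orders sum to 2 (valence 4) → 2 H
  atom 6: C, bond orders sum to 1 (valence 4) → 3 H
  atom 7: C, bond orders sum to 4 (valence 4) → 0 H
  atom 8: C, bond orders sum to 3 (valence 4) → 1 H
  atom 9: O, bond orders sum to 2 (valence 2) → 0 H
  atom 10: C, bond orders sum to 4 (valence 4) → 0 H
  atom 11: C, bond orders sum to 4 (valence 4) → 0 H
  atom 12: N, bond orders sum to 3 (valence 3) → 0 H
  atom 13: C, bond orders sum to 4 (valence 4) → 0 H
  atom 14: C, bond orders sum to 4 (valence 4) → 0 H
  atom 15: Br (halogen, monovalent) → 0 H
  atom 16: C, bond orders sum to 2 (valence 4) → 2 H
  atom 17: C, bond orders sum to 1 (valence 4) → 3 H
Total hydrogens: 16.

16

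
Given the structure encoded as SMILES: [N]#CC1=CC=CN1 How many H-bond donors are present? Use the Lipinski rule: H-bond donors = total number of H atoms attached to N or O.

Donors: find every N or O and count the H atoms it carries.
  atom 1 (N): bond orders sum to 3 → 0 H
  atom 7 (N): bond orders sum to 2 → 1 H
Lipinski HBD = 1.

1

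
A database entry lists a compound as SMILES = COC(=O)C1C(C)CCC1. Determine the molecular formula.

Walk through each heavy atom and fill implicit hydrogens from standard valence (C 4, N 3, O 2, S 2, halogen 1):
  atom 1: C, bond orders sum to 1 (valence 4) → 3 H
  atom 2: O, bond orders sum to 2 (valence 2) → 0 H
  atom 3: C, bond orders sum to 4 (valence 4) → 0 H
  atom 4: O, bond orders sum to 2 (valence 2) → 0 H
  atom 5: C, bond orders sum to 3 (valence 4) → 1 H
  atom 6: C, bond orders sum to 3 (valence 4) → 1 H
  atom 7: C, bond orders sum to 1 (valence 4) → 3 H
  atom 8: C, bond orders sum to 2 (valence 4) → 2 H
  atom 9: C, bond orders sum to 2 (valence 4) → 2 H
  atom 10: C, bond orders sum to 2 (valence 4) → 2 H
Totals → C:8, H:14, O:2.
In Hill order: C8H14O2.

C8H14O2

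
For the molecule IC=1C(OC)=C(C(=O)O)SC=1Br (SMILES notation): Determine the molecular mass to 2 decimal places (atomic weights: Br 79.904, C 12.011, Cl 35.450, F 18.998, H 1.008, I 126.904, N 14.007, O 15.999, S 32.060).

362.96 g/mol

First, the molecular formula is C6H4BrIO3S (counting implicit H from valence).
  Br: 1 × 79.904 = 79.904
  C: 6 × 12.011 = 72.066
  H: 4 × 1.008 = 4.032
  I: 1 × 126.904 = 126.904
  O: 3 × 15.999 = 47.997
  S: 1 × 32.060 = 32.060
Sum: 1×79.904 + 6×12.011 + 4×1.008 + 1×126.904 + 3×15.999 + 1×32.060 = 362.963 → 362.96 g/mol.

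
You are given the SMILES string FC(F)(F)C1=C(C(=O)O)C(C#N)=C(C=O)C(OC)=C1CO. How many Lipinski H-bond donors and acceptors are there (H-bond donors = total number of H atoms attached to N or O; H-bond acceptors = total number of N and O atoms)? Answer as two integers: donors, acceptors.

2, 6

Donors: find every N or O and count the H atoms it carries.
  atom 8 (O): bond orders sum to 2 → 0 H
  atom 9 (O): bond orders sum to 1 → 1 H
  atom 12 (N): bond orders sum to 3 → 0 H
  atom 15 (O): bond orders sum to 2 → 0 H
  atom 17 (O): bond orders sum to 2 → 0 H
  atom 21 (O): bond orders sum to 1 → 1 H
Lipinski HBD = 2.
Acceptors: N atoms = 1, O atoms = 5 → HBA = 6.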